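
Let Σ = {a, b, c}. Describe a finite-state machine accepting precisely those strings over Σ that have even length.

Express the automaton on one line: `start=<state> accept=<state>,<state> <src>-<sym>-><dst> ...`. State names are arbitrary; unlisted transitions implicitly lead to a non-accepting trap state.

start=S0 accept=S0 S0-a->S1 S0-b->S1 S0-c->S1 S1-a->S0 S1-b->S0 S1-c->S0

Only the length mod 2 matters, so use a 2-cycle: from any state, every input symbol moves to the next state, wrapping S1 back to S0. Mark S0 accepting.
With 2 states:
        a   b   c  
>* S0   S1  S1  S1 
   S1   S0  S0  S0 
(> = start, * = accepting)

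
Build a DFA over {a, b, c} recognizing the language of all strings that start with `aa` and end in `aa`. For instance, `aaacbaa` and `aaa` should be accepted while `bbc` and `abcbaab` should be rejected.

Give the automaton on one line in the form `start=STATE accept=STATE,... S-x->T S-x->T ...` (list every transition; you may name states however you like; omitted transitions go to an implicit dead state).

start=s0 accept=s3 s0-a->s1 s0-b->s2 s0-c->s2 s1-a->s3 s1-b->s2 s1-c->s2 s2-a->s2 s2-b->s2 s2-c->s2 s3-a->s3 s3-b->s4 s3-c->s4 s4-a->s5 s4-b->s4 s4-c->s4 s5-a->s3 s5-b->s4 s5-c->s4

Run two small machines in parallel and take their product. The first has 4 states tracking whether the input so far still matches the prefix `aa`; the second has 3 states tracking how much of the suffix `aa` has currently been matched. A product state is a pair (one from each), accepting exactly when both do. After merging equivalent states the machine shrinks.
6 states suffice.
        a   b   c  
>  s0   s1  s2  s2 
   s1   s3  s2  s2 
   s2   s2  s2  s2 
 * s3   s3  s4  s4 
   s4   s5  s4  s4 
   s5   s3  s4  s4 
(> = start, * = accepting)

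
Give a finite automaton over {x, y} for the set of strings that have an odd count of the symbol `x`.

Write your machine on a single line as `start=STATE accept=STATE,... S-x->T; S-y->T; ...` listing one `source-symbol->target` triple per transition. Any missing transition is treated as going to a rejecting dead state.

start=q0; accept=q1; q0-x->q1; q0-y->q0; q1-x->q0; q1-y->q1

The only thing that matters is how many `x`s have appeared, reduced mod 2. Use one state per residue: q0 for 0, …, q1 for 1. Reading `x` moves to the next residue; anything else stays put. q1 is accepting.
        x   y  
>  q0   q1  q0 
 * q1   q0  q1 
(> = start, * = accepting)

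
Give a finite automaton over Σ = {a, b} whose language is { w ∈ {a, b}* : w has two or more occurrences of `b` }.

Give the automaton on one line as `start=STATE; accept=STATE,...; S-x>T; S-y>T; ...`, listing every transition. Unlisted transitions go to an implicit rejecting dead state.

start=q0; accept=q2,q3; q0-a>q0; q0-b>q1; q1-a>q1; q1-b>q2; q2-a>q2; q2-b>q3; q3-a>q3; q3-b>q3

Only the number of `b`s matters, and only up to 3. Make a chain q0 → q1 → q2 → q3 advanced by each `b` (with q3 absorbing); every other symbol self-loops. The accepting set is {q2, q3}.
4 states suffice.
        a   b  
>  q0   q0  q1 
   q1   q1  q2 
 * q2   q2  q3 
 * q3   q3  q3 
(> = start, * = accepting)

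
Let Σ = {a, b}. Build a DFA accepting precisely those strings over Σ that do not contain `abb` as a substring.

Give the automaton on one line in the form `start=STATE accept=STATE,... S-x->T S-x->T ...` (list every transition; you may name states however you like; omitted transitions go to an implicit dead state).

Track partial matches of the forbidden pattern `abb`. State q3 is a dead state reached once `abb` has occurred; every other state accepts. q0 means no part of `abb` is currently matched.
4 states suffice.
        a   b  
>* q0   q1  q0 
 * q1   q1  q2 
 * q2   q1  q3 
   q3   q3  q3 
(> = start, * = accepting)

start=q0 accept=q0,q1,q2 q0-a->q1 q0-b->q0 q1-a->q1 q1-b->q2 q2-a->q1 q2-b->q3 q3-a->q3 q3-b->q3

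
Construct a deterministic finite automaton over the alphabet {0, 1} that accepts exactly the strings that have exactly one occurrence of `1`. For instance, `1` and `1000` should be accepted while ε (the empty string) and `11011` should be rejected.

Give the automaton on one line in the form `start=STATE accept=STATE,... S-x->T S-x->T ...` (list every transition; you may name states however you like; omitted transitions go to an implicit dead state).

start=A accept=B A-0->A A-1->B B-0->B B-1->C C-0->C C-1->C

Count `1`s, saturating at 2: state A means no `1` yet, B means one `1` seen, C means more than one. Each `1` increments (capped at C); other symbols loop. Accept from {B}.
With 3 states:
       0  1 
>  A   A  B 
 * B   B  C 
   C   C  C 
(> = start, * = accepting)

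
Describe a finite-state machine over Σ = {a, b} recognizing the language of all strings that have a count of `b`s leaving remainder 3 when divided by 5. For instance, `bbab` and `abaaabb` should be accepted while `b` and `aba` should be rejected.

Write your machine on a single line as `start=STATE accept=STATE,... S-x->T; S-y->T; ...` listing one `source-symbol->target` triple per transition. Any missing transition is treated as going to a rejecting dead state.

start=s0; accept=s3; s0-a->s0; s0-b->s1; s1-a->s1; s1-b->s2; s2-a->s2; s2-b->s3; s3-a->s3; s3-b->s4; s4-a->s4; s4-b->s0

The only thing that matters is how many `b`s have appeared, reduced mod 5. Use one state per residue: s0 for 0, …, s4 for 4. Reading `b` moves to the next residue; anything else stays put. s3 is accepting.
With 5 states:
        a   b  
>  s0   s0  s1 
   s1   s1  s2 
   s2   s2  s3 
 * s3   s3  s4 
   s4   s4  s0 
(> = start, * = accepting)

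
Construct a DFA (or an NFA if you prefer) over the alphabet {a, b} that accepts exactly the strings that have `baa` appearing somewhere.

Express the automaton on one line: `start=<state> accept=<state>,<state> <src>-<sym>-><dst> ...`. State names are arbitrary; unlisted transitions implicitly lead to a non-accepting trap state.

States q0..q2 record the length of the longest prefix of `baa` that matches the current input suffix. Reaching q3 means `baa` has been seen, and we stay there forever. Accept from q3.
A 4-state machine:
        a   b  
>  q0   q0  q1 
   q1   q2  q1 
   q2   q3  q1 
 * q3   q3  q3 
(> = start, * = accepting)

start=q0 accept=q3 q0-a->q0 q0-b->q1 q1-a->q2 q1-b->q1 q2-a->q3 q2-b->q1 q3-a->q3 q3-b->q3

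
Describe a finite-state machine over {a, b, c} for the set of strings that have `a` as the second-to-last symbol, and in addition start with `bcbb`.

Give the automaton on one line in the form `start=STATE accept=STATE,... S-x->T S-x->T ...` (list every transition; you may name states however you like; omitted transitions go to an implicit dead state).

start=q0 accept=q7,q8 q0-a->q1 q0-b->q2 q0-c->q1 q1-a->q1 q1-b->q1 q1-c->q1 q2-a->q1 q2-b->q1 q2-c->q3 q3-a->q1 q3-b->q4 q3-c->q1 q4-a->q1 q4-b->q5 q4-c->q1 q5-a->q6 q5-b->q5 q5-c->q5 q6-a->q7 q6-b->q8 q6-c->q8 q7-a->q7 q7-b->q8 q7-c->q8 q8-a->q6 q8-b->q5 q8-c->q5

Run two small machines in parallel and take their product. One (13 states) tracks the last 2 symbols read; the other (6 states) tracks whether the input so far still matches the prefix `bcbb`. Each combined state is a pair, one component from each; accept when both components accept. Minimizing collapses redundant product states.
        a   b   c  
>  q0   q1  q2  q1 
   q1   q1  q1  q1 
   q2   q1  q1  q3 
   q3   q1  q4  q1 
   q4   q1  q5  q1 
   q5   q6  q5  q5 
   q6   q7  q8  q8 
 * q7   q7  q8  q8 
 * q8   q6  q5  q5 
(> = start, * = accepting)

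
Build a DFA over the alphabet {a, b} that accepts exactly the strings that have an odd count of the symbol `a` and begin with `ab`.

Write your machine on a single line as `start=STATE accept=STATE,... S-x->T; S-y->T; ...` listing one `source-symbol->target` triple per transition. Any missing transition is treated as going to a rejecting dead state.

start=q0; accept=q3; q0-a->q1; q0-b->q2; q1-a->q2; q1-b->q3; q2-a->q4; q2-b->q2; q3-a->q5; q3-b->q3; q4-a->q2; q4-b->q4; q5-a->q3; q5-b->q5

Handle the two conditions separately and then intersect. The first has 2 states tracking the count of `a`s modulo 2; the second has 4 states tracking whether the input so far still matches the prefix `ab`. A product state is a pair (one from each), accepting exactly when both do.
With 6 states:
        a   b  
>  q0   q1  q2 
   q1   q2  q3 
   q2   q4  q2 
 * q3   q5  q3 
   q4   q2  q4 
   q5   q3  q5 
(> = start, * = accepting)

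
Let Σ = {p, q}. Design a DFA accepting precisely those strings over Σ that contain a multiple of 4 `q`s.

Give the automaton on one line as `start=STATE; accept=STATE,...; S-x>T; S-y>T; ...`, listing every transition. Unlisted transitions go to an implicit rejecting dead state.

start=S0; accept=S0; S0-p>S0; S0-q>S1; S1-p>S1; S1-q>S2; S2-p>S2; S2-q>S3; S3-p>S3; S3-q>S0

The only thing that matters is how many `q`s have appeared, reduced mod 4. Use one state per residue: S0 for 0, …, S3 for 3. Reading `q` moves to the next residue; anything else stays put. S0 is accepting.
        p   q  
>* S0   S0  S1 
   S1   S1  S2 
   S2   S2  S3 
   S3   S3  S0 
(> = start, * = accepting)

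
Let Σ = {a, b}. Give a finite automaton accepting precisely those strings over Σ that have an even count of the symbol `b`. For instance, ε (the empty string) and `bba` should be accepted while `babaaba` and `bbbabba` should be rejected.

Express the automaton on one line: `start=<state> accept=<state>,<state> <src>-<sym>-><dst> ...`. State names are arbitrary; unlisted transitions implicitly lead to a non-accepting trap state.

Keep the running count of `b`s modulo 2: each `b` advances along the cycle q0 → q1 → q0 while other symbols loop. Accept at q0.
With 2 states:
        a   b  
>* q0   q0  q1 
   q1   q1  q0 
(> = start, * = accepting)

start=q0 accept=q0 q0-a->q0 q0-b->q1 q1-a->q1 q1-b->q0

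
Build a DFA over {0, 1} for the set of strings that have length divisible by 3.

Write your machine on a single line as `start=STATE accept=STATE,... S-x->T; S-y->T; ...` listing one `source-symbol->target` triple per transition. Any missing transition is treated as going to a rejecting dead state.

start=A; accept=A; A-0->B; A-1->B; B-0->C; B-1->C; C-0->A; C-1->A

Count input length modulo 3: every symbol advances one step around the cycle A → B → C → A. Accept at A.
3 states suffice.
       0  1 
>* A   B  B 
   B   C  C 
   C   A  A 
(> = start, * = accepting)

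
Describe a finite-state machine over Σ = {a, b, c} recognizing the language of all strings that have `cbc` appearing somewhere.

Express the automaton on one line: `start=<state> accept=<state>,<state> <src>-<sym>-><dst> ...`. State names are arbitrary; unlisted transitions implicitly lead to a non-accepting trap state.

States S0..S2 record the length of the longest prefix of `cbc` that matches the current input suffix. Reaching S3 means `cbc` has been seen, and we stay there forever. Accept from S3.
4 states suffice.
        a   b   c  
>  S0   S0  S0  S1 
   S1   S0  S2  S1 
   S2   S0  S0  S3 
 * S3   S3  S3  S3 
(> = start, * = accepting)

start=S0 accept=S3 S0-a->S0 S0-b->S0 S0-c->S1 S1-a->S0 S1-b->S2 S1-c->S1 S2-a->S0 S2-b->S0 S2-c->S3 S3-a->S3 S3-b->S3 S3-c->S3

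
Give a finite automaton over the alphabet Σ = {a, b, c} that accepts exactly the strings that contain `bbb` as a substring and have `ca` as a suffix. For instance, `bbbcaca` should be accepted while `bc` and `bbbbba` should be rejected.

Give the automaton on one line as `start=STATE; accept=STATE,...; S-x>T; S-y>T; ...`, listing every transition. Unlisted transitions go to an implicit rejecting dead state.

Build one automaton per condition and run them in lockstep. One (4 states) tracks whether and how much of `bbb` has been seen; the other (3 states) tracks how much of the suffix `ca` has currently been matched. Each combined state is a pair, one component from each; accept when both components accept. Equivalent product states are then merged.
6 states suffice.
        a   b   c  
>  S0   S0  S1  S0 
   S1   S0  S2  S0 
   S2   S0  S3  S0 
   S3   S3  S3  S4 
   S4   S5  S3  S4 
 * S5   S3  S3  S4 
(> = start, * = accepting)

start=S0; accept=S5; S0-a>S0; S0-b>S1; S0-c>S0; S1-a>S0; S1-b>S2; S1-c>S0; S2-a>S0; S2-b>S3; S2-c>S0; S3-a>S3; S3-b>S3; S3-c>S4; S4-a>S5; S4-b>S3; S4-c>S4; S5-a>S3; S5-b>S3; S5-c>S4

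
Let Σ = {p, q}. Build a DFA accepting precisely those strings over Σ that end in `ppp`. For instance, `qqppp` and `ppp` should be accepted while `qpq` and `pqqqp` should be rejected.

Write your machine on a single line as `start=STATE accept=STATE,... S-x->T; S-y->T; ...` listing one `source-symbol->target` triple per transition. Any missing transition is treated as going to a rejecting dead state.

start=A; accept=D; A-p->B; A-q->A; B-p->C; B-q->A; C-p->D; C-q->A; D-p->D; D-q->A

Let each state record the length of the longest suffix of the input read so far that is also a prefix of `ppp`. B means the last symbol is `p`; C means the last 2 symbols are `pp`; D means the last 3 symbols are `ppp`. Accept only at D, where the string currently ends in `ppp`.
A 4-state machine:
       p  q 
>  A   B  A 
   B   C  A 
   C   D  A 
 * D   D  A 
(> = start, * = accepting)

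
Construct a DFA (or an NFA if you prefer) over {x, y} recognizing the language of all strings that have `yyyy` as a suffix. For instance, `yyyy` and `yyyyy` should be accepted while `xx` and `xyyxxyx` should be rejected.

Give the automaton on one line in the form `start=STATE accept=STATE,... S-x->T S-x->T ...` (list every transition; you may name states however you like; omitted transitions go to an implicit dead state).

Let each state record the length of the longest suffix of the input read so far that is also a prefix of `yyyy`. s1 means the last symbol is `y`; s2 means the last 2 symbols are `yy`; s3 means the last 3 symbols are `yyy`; s4 means the last 4 symbols are `yyyy`. Accept only at s4, where the string currently ends in `yyyy`.
A 5-state machine:
        x   y  
>  s0   s0  s1 
   s1   s0  s2 
   s2   s0  s3 
   s3   s0  s4 
 * s4   s0  s4 
(> = start, * = accepting)

start=s0 accept=s4 s0-x->s0 s0-y->s1 s1-x->s0 s1-y->s2 s2-x->s0 s2-y->s3 s3-x->s0 s3-y->s4 s4-x->s0 s4-y->s4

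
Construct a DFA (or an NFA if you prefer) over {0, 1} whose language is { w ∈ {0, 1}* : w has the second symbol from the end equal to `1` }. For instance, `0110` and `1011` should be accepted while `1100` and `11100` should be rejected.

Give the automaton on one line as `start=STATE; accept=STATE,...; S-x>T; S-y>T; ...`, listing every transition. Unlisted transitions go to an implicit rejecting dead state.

Because acceptance depends on a position counted from the end, the machine has to buffer the most recent 2 symbols. Make each state the string of the last up-to-2 symbols read; on input `x` shift the window left and append `x`. Accept when the buffered window has length 2 and begins with `1`.
A 7-state machine:
        0   1  
>  S0   S1  S2 
   S1   S3  S4 
   S2   S5  S6 
   S3   S3  S4 
   S4   S5  S6 
 * S5   S3  S4 
 * S6   S5  S6 
(> = start, * = accepting)

start=S0; accept=S5,S6; S0-0>S1; S0-1>S2; S1-0>S3; S1-1>S4; S2-0>S5; S2-1>S6; S3-0>S3; S3-1>S4; S4-0>S5; S4-1>S6; S5-0>S3; S5-1>S4; S6-0>S5; S6-1>S6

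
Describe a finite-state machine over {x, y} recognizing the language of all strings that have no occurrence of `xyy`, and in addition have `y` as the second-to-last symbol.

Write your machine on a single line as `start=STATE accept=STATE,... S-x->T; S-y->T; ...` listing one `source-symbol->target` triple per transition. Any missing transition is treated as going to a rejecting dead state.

start=q0; accept=q5,q6; q0-x->q1; q0-y->q2; q1-x->q3; q1-y->q4; q2-x->q5; q2-y->q6; q3-x->q3; q3-y->q4; q4-x->q5; q4-y->q7; q5-x->q3; q5-y->q4; q6-x->q5; q6-y->q6; q7-x->q8; q7-y->q7; q8-x->q9; q8-y->q10; q9-x->q9; q9-y->q10; q10-x->q8; q10-y->q7

Handle the two conditions separately and then intersect. The first has 4 states tracking partial matches of the forbidden pattern `xyy`; the second has 7 states tracking the last 2 symbols read. A product state is a pair (one from each), accepting exactly when both do.
With 11 states:
          x    y  
>  q0     q1   q2 
   q1     q3   q4 
   q2     q5   q6 
   q3     q3   q4 
   q4     q5   q7 
 * q5     q3   q4 
 * q6     q5   q6 
   q7     q8   q7 
   q8     q9  q10 
   q9     q9  q10 
   q10    q8   q7 
(> = start, * = accepting)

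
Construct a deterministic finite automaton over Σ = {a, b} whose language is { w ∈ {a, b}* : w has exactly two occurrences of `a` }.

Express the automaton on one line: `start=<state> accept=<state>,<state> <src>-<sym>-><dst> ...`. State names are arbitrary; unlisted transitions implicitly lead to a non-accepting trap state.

start=S0 accept=S2 S0-a->S1 S0-b->S0 S1-a->S2 S1-b->S1 S2-a->S3 S2-b->S2 S3-a->S3 S3-b->S3

Only the number of `a`s matters, and only up to 3. Make a chain S0 → S1 → S2 → S3 advanced by each `a` (with S3 absorbing); every other symbol self-loops. The accepting set is {S2}.
With 4 states:
        a   b  
>  S0   S1  S0 
   S1   S2  S1 
 * S2   S3  S2 
   S3   S3  S3 
(> = start, * = accepting)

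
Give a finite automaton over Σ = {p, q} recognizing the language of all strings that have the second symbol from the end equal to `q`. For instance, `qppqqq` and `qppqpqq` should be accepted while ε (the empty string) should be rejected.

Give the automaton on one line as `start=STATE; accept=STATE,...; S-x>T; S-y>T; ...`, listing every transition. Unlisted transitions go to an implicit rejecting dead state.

start=S0; accept=S5,S6; S0-p>S1; S0-q>S2; S1-p>S3; S1-q>S4; S2-p>S5; S2-q>S6; S3-p>S3; S3-q>S4; S4-p>S5; S4-q>S6; S5-p>S3; S5-q>S4; S6-p>S5; S6-q>S6

A DFA must remember the last 2 symbols (since which symbol is second-to-last isn't known until the input ends). Use one state per possible window of the last ≤2 symbols; accept from those whose window starts with `q`.
7 states suffice.
        p   q  
>  S0   S1  S2 
   S1   S3  S4 
   S2   S5  S6 
   S3   S3  S4 
   S4   S5  S6 
 * S5   S3  S4 
 * S6   S5  S6 
(> = start, * = accepting)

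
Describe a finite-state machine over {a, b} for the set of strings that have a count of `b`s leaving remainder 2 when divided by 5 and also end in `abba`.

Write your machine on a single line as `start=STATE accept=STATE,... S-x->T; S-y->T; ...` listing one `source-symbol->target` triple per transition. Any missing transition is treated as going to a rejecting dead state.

Run two small machines in parallel and take their product. One (5 states) tracks the count of `b`s modulo 5; the other (5 states) tracks how much of the suffix `abba` has currently been matched. Each combined state is a pair, one component from each; accept when both components accept. Minimizing collapses redundant product states.
With 9 states:
        a   b  
>  q0   q1  q2 
   q1   q1  q3 
   q2   q2  q4 
   q3   q2  q5 
   q4   q4  q6 
   q5   q7  q6 
   q6   q6  q8 
 * q7   q4  q6 
   q8   q8  q0 
(> = start, * = accepting)

start=q0; accept=q7; q0-a->q1; q0-b->q2; q1-a->q1; q1-b->q3; q2-a->q2; q2-b->q4; q3-a->q2; q3-b->q5; q4-a->q4; q4-b->q6; q5-a->q7; q5-b->q6; q6-a->q6; q6-b->q8; q7-a->q4; q7-b->q6; q8-a->q8; q8-b->q0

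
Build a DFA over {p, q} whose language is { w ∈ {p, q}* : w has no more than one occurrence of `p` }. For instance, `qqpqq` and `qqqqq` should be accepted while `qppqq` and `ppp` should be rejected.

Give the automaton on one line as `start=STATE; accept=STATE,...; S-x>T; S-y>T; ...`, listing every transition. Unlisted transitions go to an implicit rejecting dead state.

Only the number of `p`s matters, and only up to 2. Make a chain A → B → C advanced by each `p` (with C absorbing); every other symbol self-loops. The accepting set is {A, B}.
With 3 states:
       p  q 
>* A   B  A 
 * B   C  B 
   C   C  C 
(> = start, * = accepting)

start=A; accept=A,B; A-p>B; A-q>A; B-p>C; B-q>B; C-p>C; C-q>C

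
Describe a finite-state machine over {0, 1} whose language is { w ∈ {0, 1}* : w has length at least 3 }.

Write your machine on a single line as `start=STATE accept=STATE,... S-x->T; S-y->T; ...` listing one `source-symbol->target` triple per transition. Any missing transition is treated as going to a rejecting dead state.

We only need to distinguish lengths 0, 1, …, 3, and '>3'. Chain A → B → C → D → E on every symbol, with E looping. Accepting states: {D, E}.
A 5-state machine:
       0  1 
>  A   B  B 
   B   C  C 
   C   D  D 
 * D   E  E 
 * E   E  E 
(> = start, * = accepting)

start=A; accept=D,E; A-0->B; A-1->B; B-0->C; B-1->C; C-0->D; C-1->D; D-0->E; D-1->E; E-0->E; E-1->E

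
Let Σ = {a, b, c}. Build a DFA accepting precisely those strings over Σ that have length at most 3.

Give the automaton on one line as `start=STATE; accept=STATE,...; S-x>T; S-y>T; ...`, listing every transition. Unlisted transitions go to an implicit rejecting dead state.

We only need to distinguish lengths 0, 1, …, 3, and '>3'. Chain q0 → q1 → q2 → q3 → q4 on every symbol, with q4 looping. Accepting states: {q0, q1, q2, q3}.
        a   b   c  
>* q0   q1  q1  q1 
 * q1   q2  q2  q2 
 * q2   q3  q3  q3 
 * q3   q4  q4  q4 
   q4   q4  q4  q4 
(> = start, * = accepting)

start=q0; accept=q0,q1,q2,q3; q0-a>q1; q0-b>q1; q0-c>q1; q1-a>q2; q1-b>q2; q1-c>q2; q2-a>q3; q2-b>q3; q2-c>q3; q3-a>q4; q3-b>q4; q3-c>q4; q4-a>q4; q4-b>q4; q4-c>q4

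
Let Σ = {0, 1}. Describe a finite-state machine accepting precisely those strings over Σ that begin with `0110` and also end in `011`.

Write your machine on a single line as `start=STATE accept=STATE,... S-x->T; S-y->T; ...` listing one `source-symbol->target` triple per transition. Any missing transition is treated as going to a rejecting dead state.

start=S0; accept=S7; S0-0->S1; S0-1->S2; S1-0->S2; S1-1->S3; S2-0->S2; S2-1->S2; S3-0->S2; S3-1->S4; S4-0->S5; S4-1->S2; S5-0->S5; S5-1->S6; S6-0->S5; S6-1->S7; S7-0->S5; S7-1->S8; S8-0->S5; S8-1->S8

Run two small machines in parallel and take their product. One (6 states) tracks whether the input so far still matches the prefix `0110`; the other (4 states) tracks how much of the suffix `011` has currently been matched. Each combined state is a pair, one component from each; accept when both components accept. Equivalent product states are then merged.
9 states suffice.
        0   1  
>  S0   S1  S2 
   S1   S2  S3 
   S2   S2  S2 
   S3   S2  S4 
   S4   S5  S2 
   S5   S5  S6 
   S6   S5  S7 
 * S7   S5  S8 
   S8   S5  S8 
(> = start, * = accepting)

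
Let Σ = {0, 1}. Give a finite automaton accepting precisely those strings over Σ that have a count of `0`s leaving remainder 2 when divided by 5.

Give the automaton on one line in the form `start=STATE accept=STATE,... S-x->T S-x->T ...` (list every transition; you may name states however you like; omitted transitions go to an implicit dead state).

start=q0 accept=q2 q0-0->q1 q0-1->q0 q1-0->q2 q1-1->q1 q2-0->q3 q2-1->q2 q3-0->q4 q3-1->q3 q4-0->q0 q4-1->q4

Keep the running count of `0`s modulo 5: each `0` advances along the cycle q0 → q1 → q2 → q3 → q4 → q0 while other symbols loop. Accept at q2.
5 states suffice.
        0   1  
>  q0   q1  q0 
   q1   q2  q1 
 * q2   q3  q2 
   q3   q4  q3 
   q4   q0  q4 
(> = start, * = accepting)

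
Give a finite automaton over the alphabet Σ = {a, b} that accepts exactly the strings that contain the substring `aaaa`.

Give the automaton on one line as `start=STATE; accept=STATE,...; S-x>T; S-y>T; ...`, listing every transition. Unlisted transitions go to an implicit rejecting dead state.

States s0..s3 record the length of the longest prefix of `aaaa` that matches the current input suffix. Reaching s4 means `aaaa` has been seen, and we stay there forever. Accept from s4.
        a   b  
>  s0   s1  s0 
   s1   s2  s0 
   s2   s3  s0 
   s3   s4  s0 
 * s4   s4  s4 
(> = start, * = accepting)

start=s0; accept=s4; s0-a>s1; s0-b>s0; s1-a>s2; s1-b>s0; s2-a>s3; s2-b>s0; s3-a>s4; s3-b>s0; s4-a>s4; s4-b>s4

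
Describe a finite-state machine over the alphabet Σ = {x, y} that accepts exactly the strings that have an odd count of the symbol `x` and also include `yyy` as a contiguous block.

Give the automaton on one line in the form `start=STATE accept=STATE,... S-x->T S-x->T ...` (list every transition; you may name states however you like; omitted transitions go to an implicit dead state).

start=q0 accept=q7 q0-x->q1 q0-y->q2 q1-x->q0 q1-y->q3 q2-x->q1 q2-y->q4 q3-x->q0 q3-y->q5 q4-x->q1 q4-y->q6 q5-x->q0 q5-y->q7 q6-x->q7 q6-y->q6 q7-x->q6 q7-y->q7

Run two small machines in parallel and take their product. One (2 states) tracks the count of `x`s modulo 2; the other (4 states) tracks whether and how much of `yyy` has been seen. Each combined state is a pair, one component from each; accept when both components accept.
With 8 states:
        x   y  
>  q0   q1  q2 
   q1   q0  q3 
   q2   q1  q4 
   q3   q0  q5 
   q4   q1  q6 
   q5   q0  q7 
   q6   q7  q6 
 * q7   q6  q7 
(> = start, * = accepting)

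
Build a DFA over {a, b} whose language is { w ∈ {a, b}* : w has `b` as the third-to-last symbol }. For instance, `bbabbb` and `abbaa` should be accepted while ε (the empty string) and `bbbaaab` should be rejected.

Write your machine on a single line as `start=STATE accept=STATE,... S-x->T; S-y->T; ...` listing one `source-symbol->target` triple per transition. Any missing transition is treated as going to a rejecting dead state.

start=S0; accept=S11,S12,S13,S14; S0-a->S1; S0-b->S2; S1-a->S3; S1-b->S4; S2-a->S5; S2-b->S6; S3-a->S7; S3-b->S8; S4-a->S9; S4-b->S10; S5-a->S11; S5-b->S12; S6-a->S13; S6-b->S14; S7-a->S7; S7-b->S8; S8-a->S9; S8-b->S10; S9-a->S11; S9-b->S12; S10-a->S13; S10-b->S14; S11-a->S7; S11-b->S8; S12-a->S9; S12-b->S10; S13-a->S11; S13-b->S12; S14-a->S13; S14-b->S14

A DFA must remember the last 3 symbols (since which symbol is third-to-last isn't known until the input ends). Use one state per possible window of the last ≤3 symbols; accept from those whose window starts with `b`.
A 15-state machine:
          a    b  
>  S0     S1   S2 
   S1     S3   S4 
   S2     S5   S6 
   S3     S7   S8 
   S4     S9  S10 
   S5    S11  S12 
   S6    S13  S14 
   S7     S7   S8 
   S8     S9  S10 
   S9    S11  S12 
   S10   S13  S14 
 * S11    S7   S8 
 * S12    S9  S10 
 * S13   S11  S12 
 * S14   S13  S14 
(> = start, * = accepting)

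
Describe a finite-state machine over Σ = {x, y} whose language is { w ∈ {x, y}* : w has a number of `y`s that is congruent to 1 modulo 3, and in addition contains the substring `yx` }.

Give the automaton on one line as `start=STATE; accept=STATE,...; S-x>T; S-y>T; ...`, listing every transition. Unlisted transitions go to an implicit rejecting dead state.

start=s0; accept=s2; s0-x>s0; s0-y>s1; s1-x>s2; s1-y>s3; s2-x>s2; s2-y>s4; s3-x>s4; s3-y>s5; s4-x>s4; s4-y>s6; s5-x>s6; s5-y>s1; s6-x>s6; s6-y>s2

Build one automaton per condition and run them in lockstep. The first has 3 states tracking the count of `y`s modulo 3; the second has 3 states tracking whether and how much of `yx` has been seen. A product state is a pair (one from each), accepting exactly when both do.
A 7-state machine:
        x   y  
>  s0   s0  s1 
   s1   s2  s3 
 * s2   s2  s4 
   s3   s4  s5 
   s4   s4  s6 
   s5   s6  s1 
   s6   s6  s2 
(> = start, * = accepting)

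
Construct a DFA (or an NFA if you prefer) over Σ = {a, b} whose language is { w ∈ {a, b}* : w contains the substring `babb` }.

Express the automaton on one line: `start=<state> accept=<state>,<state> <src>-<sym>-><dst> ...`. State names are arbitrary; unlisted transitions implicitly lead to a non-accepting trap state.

States q0..q3 record the length of the longest prefix of `babb` that matches the current input suffix. Reaching q4 means `babb` has been seen, and we stay there forever. Accept from q4.
With 5 states:
        a   b  
>  q0   q0  q1 
   q1   q2  q1 
   q2   q0  q3 
   q3   q2  q4 
 * q4   q4  q4 
(> = start, * = accepting)

start=q0 accept=q4 q0-a->q0 q0-b->q1 q1-a->q2 q1-b->q1 q2-a->q0 q2-b->q3 q3-a->q2 q3-b->q4 q4-a->q4 q4-b->q4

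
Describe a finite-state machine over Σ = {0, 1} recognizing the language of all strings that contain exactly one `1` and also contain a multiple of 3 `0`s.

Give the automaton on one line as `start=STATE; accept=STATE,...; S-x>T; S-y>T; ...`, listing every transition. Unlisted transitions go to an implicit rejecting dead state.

start=s0; accept=s2; s0-0>s1; s0-1>s2; s1-0>s3; s1-1>s4; s2-0>s4; s2-1>s5; s3-0>s0; s3-1>s6; s4-0>s6; s4-1>s5; s5-0>s5; s5-1>s5; s6-0>s2; s6-1>s5

Run two small machines in parallel and take their product. The first has 3 states tracking the count of `1`s, saturating at 2; the second has 3 states tracking the count of `0`s modulo 3. A product state is a pair (one from each), accepting exactly when both do. Minimizing collapses redundant product states.
        0   1  
>  s0   s1  s2 
   s1   s3  s4 
 * s2   s4  s5 
   s3   s0  s6 
   s4   s6  s5 
   s5   s5  s5 
   s6   s2  s5 
(> = start, * = accepting)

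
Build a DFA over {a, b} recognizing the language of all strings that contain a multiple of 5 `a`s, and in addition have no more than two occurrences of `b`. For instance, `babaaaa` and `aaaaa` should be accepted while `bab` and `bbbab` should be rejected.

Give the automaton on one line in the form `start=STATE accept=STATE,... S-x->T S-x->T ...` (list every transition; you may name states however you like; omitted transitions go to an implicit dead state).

start=q0 accept=q0,q2,q5 q0-a->q1 q0-b->q2 q1-a->q3 q1-b->q4 q2-a->q4 q2-b->q5 q3-a->q6 q3-b->q7 q4-a->q7 q4-b->q8 q5-a->q8 q5-b->q9 q6-a->q10 q6-b->q11 q7-a->q11 q7-b->q12 q8-a->q12 q8-b->q9 q9-a->q9 q9-b->q9 q10-a->q0 q10-b->q13 q11-a->q13 q11-b->q14 q12-a->q14 q12-b->q9 q13-a->q2 q13-b->q15 q14-a->q15 q14-b->q9 q15-a->q5 q15-b->q9

Build one automaton per condition and run them in lockstep. The first has 5 states tracking the count of `a`s modulo 5; the second has 4 states tracking the count of `b`s, saturating at 3. A product state is a pair (one from each), accepting exactly when both do. After merging equivalent states the machine shrinks.
          a    b  
>* q0     q1   q2 
   q1     q3   q4 
 * q2     q4   q5 
   q3     q6   q7 
   q4     q7   q8 
 * q5     q8   q9 
   q6    q10  q11 
   q7    q11  q12 
   q8    q12   q9 
   q9     q9   q9 
   q10    q0  q13 
   q11   q13  q14 
   q12   q14   q9 
   q13    q2  q15 
   q14   q15   q9 
   q15    q5   q9 
(> = start, * = accepting)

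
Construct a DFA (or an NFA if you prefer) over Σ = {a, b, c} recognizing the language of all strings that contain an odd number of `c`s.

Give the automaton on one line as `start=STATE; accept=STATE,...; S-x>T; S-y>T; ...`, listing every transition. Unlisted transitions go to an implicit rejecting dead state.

start=q0; accept=q1; q0-a>q0; q0-b>q0; q0-c>q1; q1-a>q1; q1-b>q1; q1-c>q0

The only thing that matters is how many `c`s have appeared, reduced mod 2. Use one state per residue: q0 for 0, …, q1 for 1. Reading `c` moves to the next residue; anything else stays put. q1 is accepting.
        a   b   c  
>  q0   q0  q0  q1 
 * q1   q1  q1  q0 
(> = start, * = accepting)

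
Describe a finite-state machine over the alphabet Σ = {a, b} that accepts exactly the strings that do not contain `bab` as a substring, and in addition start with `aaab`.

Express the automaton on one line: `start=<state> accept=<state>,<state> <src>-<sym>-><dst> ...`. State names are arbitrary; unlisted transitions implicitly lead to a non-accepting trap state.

start=q0 accept=q5,q6,q7 q0-a->q1 q0-b->q2 q1-a->q3 q1-b->q2 q2-a->q2 q2-b->q2 q3-a->q4 q3-b->q2 q4-a->q2 q4-b->q5 q5-a->q6 q5-b->q5 q6-a->q7 q6-b->q2 q7-a->q7 q7-b->q5

Build one automaton per condition and run them in lockstep. One (4 states) tracks partial matches of the forbidden pattern `bab`; the other (6 states) tracks whether the input so far still matches the prefix `aaab`. Each combined state is a pair, one component from each; accept when both components accept. After merging equivalent states the machine shrinks.
        a   b  
>  q0   q1  q2 
   q1   q3  q2 
   q2   q2  q2 
   q3   q4  q2 
   q4   q2  q5 
 * q5   q6  q5 
 * q6   q7  q2 
 * q7   q7  q5 
(> = start, * = accepting)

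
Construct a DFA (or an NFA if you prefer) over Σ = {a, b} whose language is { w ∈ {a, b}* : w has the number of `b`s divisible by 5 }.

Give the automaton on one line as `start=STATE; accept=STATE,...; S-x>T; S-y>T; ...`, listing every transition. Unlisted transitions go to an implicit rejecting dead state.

Keep the running count of `b`s modulo 5: each `b` advances along the cycle s0 → s1 → s2 → s3 → s4 → s0 while other symbols loop. Accept at s0.
With 5 states:
        a   b  
>* s0   s0  s1 
   s1   s1  s2 
   s2   s2  s3 
   s3   s3  s4 
   s4   s4  s0 
(> = start, * = accepting)

start=s0; accept=s0; s0-a>s0; s0-b>s1; s1-a>s1; s1-b>s2; s2-a>s2; s2-b>s3; s3-a>s3; s3-b>s4; s4-a>s4; s4-b>s0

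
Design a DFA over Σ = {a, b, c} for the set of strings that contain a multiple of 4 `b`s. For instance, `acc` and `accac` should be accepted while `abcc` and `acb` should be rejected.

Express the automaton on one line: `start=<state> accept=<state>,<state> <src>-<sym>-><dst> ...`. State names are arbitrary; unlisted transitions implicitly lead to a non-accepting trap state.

start=S0 accept=S0 S0-a->S0 S0-b->S1 S0-c->S0 S1-a->S1 S1-b->S2 S1-c->S1 S2-a->S2 S2-b->S3 S2-c->S2 S3-a->S3 S3-b->S0 S3-c->S3

Keep the running count of `b`s modulo 4: each `b` advances along the cycle S0 → S1 → S2 → S3 → S0 while other symbols loop. Accept at S0.
With 4 states:
        a   b   c  
>* S0   S0  S1  S0 
   S1   S1  S2  S1 
   S2   S2  S3  S2 
   S3   S3  S0  S3 
(> = start, * = accepting)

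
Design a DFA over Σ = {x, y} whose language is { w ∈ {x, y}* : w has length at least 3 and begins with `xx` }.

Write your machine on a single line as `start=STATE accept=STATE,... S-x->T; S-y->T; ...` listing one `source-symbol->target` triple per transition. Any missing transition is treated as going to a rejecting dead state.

Build one automaton per condition and run them in lockstep. The first has 5 states tracking the input length, saturating at 4; the second has 4 states tracking whether the input so far still matches the prefix `xx`. A product state is a pair (one from each), accepting exactly when both do. Minimizing collapses redundant product states.
A 5-state machine:
        x   y  
>  q0   q1  q2 
   q1   q3  q2 
   q2   q2  q2 
   q3   q4  q4 
 * q4   q4  q4 
(> = start, * = accepting)

start=q0; accept=q4; q0-x->q1; q0-y->q2; q1-x->q3; q1-y->q2; q2-x->q2; q2-y->q2; q3-x->q4; q3-y->q4; q4-x->q4; q4-y->q4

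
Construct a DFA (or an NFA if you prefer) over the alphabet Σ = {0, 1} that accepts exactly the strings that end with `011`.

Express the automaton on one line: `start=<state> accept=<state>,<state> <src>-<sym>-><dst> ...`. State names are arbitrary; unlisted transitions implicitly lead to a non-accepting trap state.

start=S0 accept=S3 S0-0->S1 S0-1->S0 S1-0->S1 S1-1->S2 S2-0->S1 S2-1->S3 S3-0->S1 S3-1->S0

Remember how much of `011` the current input suffix matches. State S0 means no match yet; S1 means the last symbol is `0`; S2 means the last 2 symbols are `01`; S3 means the last 3 symbols are `011`. Only S3 accepts. On a mismatch, fall back to the longest proper suffix that is still a prefix of `011`.
A 4-state machine:
        0   1  
>  S0   S1  S0 
   S1   S1  S2 
   S2   S1  S3 
 * S3   S1  S0 
(> = start, * = accepting)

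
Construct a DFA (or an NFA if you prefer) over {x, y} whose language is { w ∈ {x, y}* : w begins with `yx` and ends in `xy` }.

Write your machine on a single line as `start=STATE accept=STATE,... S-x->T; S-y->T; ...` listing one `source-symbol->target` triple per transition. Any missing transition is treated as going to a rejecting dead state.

Build one automaton per condition and run them in lockstep. One (4 states) tracks whether the input so far still matches the prefix `yx`; the other (3 states) tracks how much of the suffix `xy` has currently been matched. Each combined state is a pair, one component from each; accept when both components accept.
        x   y  
>  s0   s1  s2 
   s1   s1  s3 
   s2   s4  s5 
   s3   s1  s5 
   s4   s4  s6 
   s5   s1  s5 
 * s6   s4  s7 
   s7   s4  s7 
(> = start, * = accepting)

start=s0; accept=s6; s0-x->s1; s0-y->s2; s1-x->s1; s1-y->s3; s2-x->s4; s2-y->s5; s3-x->s1; s3-y->s5; s4-x->s4; s4-y->s6; s5-x->s1; s5-y->s5; s6-x->s4; s6-y->s7; s7-x->s4; s7-y->s7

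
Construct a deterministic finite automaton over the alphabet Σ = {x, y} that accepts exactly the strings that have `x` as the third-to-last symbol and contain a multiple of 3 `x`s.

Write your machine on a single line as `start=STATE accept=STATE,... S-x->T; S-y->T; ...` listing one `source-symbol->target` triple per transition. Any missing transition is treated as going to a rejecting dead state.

Run two small machines in parallel and take their product. The first has 15 states tracking the last 3 symbols read; the second has 3 states tracking the count of `x`s modulo 3. A product state is a pair (one from each), accepting exactly when both do. After merging equivalent states the machine shrinks.
          x    y  
>  q0     q1   q0 
   q1     q2   q3 
   q2     q4   q5 
   q3     q6   q3 
 * q4     q1   q7 
   q5     q8   q9 
   q6    q10   q5 
 * q7     q1  q11 
 * q8     q1  q12 
   q9    q13   q9 
   q10    q1   q7 
 * q11    q1   q0 
   q12    q1  q11 
   q13    q1  q12 
(> = start, * = accepting)

start=q0; accept=q4,q7,q8,q11; q0-x->q1; q0-y->q0; q1-x->q2; q1-y->q3; q2-x->q4; q2-y->q5; q3-x->q6; q3-y->q3; q4-x->q1; q4-y->q7; q5-x->q8; q5-y->q9; q6-x->q10; q6-y->q5; q7-x->q1; q7-y->q11; q8-x->q1; q8-y->q12; q9-x->q13; q9-y->q9; q10-x->q1; q10-y->q7; q11-x->q1; q11-y->q0; q12-x->q1; q12-y->q11; q13-x->q1; q13-y->q12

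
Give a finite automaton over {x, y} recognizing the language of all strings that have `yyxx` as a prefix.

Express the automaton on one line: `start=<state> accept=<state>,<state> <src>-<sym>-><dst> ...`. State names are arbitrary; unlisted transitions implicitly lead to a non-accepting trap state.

start=q0 accept=q4 q0-x->q5 q0-y->q1 q1-x->q5 q1-y->q2 q2-x->q3 q2-y->q5 q3-x->q4 q3-y->q5 q4-x->q4 q4-y->q4 q5-x->q5 q5-y->q5

Check the first 4 symbols one by one: q0 through q3 record how many have matched `yyxx` so far; any wrong symbol goes to the dead state q5. After all 4 match we enter the accepting sink q4.
        x   y  
>  q0   q5  q1 
   q1   q5  q2 
   q2   q3  q5 
   q3   q4  q5 
 * q4   q4  q4 
   q5   q5  q5 
(> = start, * = accepting)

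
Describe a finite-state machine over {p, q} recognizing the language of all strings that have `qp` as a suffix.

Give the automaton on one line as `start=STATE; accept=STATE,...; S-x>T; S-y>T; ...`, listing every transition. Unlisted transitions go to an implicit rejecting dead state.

start=s0; accept=s2; s0-p>s0; s0-q>s1; s1-p>s2; s1-q>s1; s2-p>s0; s2-q>s1

Let each state record the length of the longest suffix of the input read so far that is also a prefix of `qp`. s1 means the last symbol is `q`; s2 means the last 2 symbols are `qp`. Accept only at s2, where the string currently ends in `qp`.
With 3 states:
        p   q  
>  s0   s0  s1 
   s1   s2  s1 
 * s2   s0  s1 
(> = start, * = accepting)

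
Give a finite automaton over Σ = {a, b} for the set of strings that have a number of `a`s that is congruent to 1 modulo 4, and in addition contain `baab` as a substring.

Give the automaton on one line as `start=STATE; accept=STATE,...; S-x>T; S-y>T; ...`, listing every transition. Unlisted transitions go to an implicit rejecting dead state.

Run two small machines in parallel and take their product. The first has 4 states tracking the count of `a`s modulo 4; the second has 5 states tracking whether and how much of `baab` has been seen. A product state is a pair (one from each), accepting exactly when both do.
With 20 states:
          a    b  
>  q0     q1   q2 
   q1     q3   q4 
   q2     q5   q2 
   q3     q6   q7 
   q4     q8   q4 
   q5     q9   q4 
   q6     q0  q10 
   q7    q11   q7 
   q8    q12   q7 
   q9     q6  q13 
   q10   q14  q10 
   q11   q15  q10 
   q12    q0  q16 
   q13   q16  q13 
   q14   q17   q2 
   q15    q1  q18 
   q16   q18  q16 
   q17    q3  q19 
   q18   q19  q18 
 * q19   q13  q19 
(> = start, * = accepting)

start=q0; accept=q19; q0-a>q1; q0-b>q2; q1-a>q3; q1-b>q4; q2-a>q5; q2-b>q2; q3-a>q6; q3-b>q7; q4-a>q8; q4-b>q4; q5-a>q9; q5-b>q4; q6-a>q0; q6-b>q10; q7-a>q11; q7-b>q7; q8-a>q12; q8-b>q7; q9-a>q6; q9-b>q13; q10-a>q14; q10-b>q10; q11-a>q15; q11-b>q10; q12-a>q0; q12-b>q16; q13-a>q16; q13-b>q13; q14-a>q17; q14-b>q2; q15-a>q1; q15-b>q18; q16-a>q18; q16-b>q16; q17-a>q3; q17-b>q19; q18-a>q19; q18-b>q18; q19-a>q13; q19-b>q19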